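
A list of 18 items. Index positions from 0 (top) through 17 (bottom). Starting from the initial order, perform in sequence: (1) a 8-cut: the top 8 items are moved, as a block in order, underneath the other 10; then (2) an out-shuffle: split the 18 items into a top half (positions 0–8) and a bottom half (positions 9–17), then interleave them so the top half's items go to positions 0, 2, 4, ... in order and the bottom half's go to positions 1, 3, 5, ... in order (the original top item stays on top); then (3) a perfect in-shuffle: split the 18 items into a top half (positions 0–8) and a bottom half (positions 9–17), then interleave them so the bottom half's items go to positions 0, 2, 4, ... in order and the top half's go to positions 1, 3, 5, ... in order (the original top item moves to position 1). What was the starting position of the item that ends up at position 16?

7

Undo the operations in reverse order, starting from position 16:
  undo op 3 (in-shuffle, from bottom half): 16 ← 17
  undo op 2 (out-shuffle, from bottom half): 17 ← 17
  undo op 1 (cut 8): 17 ← 7
So the item at position 16 came from original position 7.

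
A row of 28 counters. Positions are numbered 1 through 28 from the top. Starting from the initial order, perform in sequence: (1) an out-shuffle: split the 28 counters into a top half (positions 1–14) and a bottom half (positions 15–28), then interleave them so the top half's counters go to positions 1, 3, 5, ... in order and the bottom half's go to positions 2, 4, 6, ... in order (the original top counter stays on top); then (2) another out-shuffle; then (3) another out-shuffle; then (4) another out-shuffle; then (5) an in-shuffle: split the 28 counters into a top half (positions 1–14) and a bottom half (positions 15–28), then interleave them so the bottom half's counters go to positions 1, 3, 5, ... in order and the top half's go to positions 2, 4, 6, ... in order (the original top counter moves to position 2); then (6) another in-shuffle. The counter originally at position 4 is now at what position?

Track the counter from position 4 forward through each operation:
  after op 1 (out-shuffle): 4 → 7
  after op 2 (out-shuffle): 7 → 13
  after op 3 (out-shuffle): 13 → 25
  after op 4 (out-shuffle): 25 → 22
  after op 5 (in-shuffle): 22 → 15
  after op 6 (in-shuffle): 15 → 1

1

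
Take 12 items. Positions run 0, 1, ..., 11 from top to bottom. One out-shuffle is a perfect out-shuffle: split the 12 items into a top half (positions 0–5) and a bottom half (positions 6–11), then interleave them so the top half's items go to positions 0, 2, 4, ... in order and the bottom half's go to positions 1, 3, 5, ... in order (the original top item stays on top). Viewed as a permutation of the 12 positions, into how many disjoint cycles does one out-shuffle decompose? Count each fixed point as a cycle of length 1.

Trace each unvisited position around until it returns:
(0) (1 2 4 8 5 10 9 7 3 6) (11)
3 cycles in total.

3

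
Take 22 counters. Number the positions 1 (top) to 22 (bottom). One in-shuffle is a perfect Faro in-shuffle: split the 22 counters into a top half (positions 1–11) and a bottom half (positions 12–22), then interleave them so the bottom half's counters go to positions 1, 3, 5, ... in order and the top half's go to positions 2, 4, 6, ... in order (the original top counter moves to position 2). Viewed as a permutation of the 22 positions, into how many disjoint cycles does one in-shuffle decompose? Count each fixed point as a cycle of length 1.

2

Trace each unvisited position around until it returns:
(1 2 4 8 16 9 ... len 11) (5 10 20 17 11 22 ... len 11)
2 cycles in total.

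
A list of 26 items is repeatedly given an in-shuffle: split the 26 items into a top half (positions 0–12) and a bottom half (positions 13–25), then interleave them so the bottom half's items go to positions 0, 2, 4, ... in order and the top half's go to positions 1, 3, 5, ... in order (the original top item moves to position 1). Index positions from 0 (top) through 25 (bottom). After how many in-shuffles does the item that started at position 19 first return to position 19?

18

Follow position 19 under repeated in-shuffles:
19 → 12 → 25 → 24 → 22 → 18 → 10 → 21 → 16 → 6 → 13 → 0 → 1 → 3 → 7 → 15 → 4 → 9 → 19
It first returns after 18 in-shuffles.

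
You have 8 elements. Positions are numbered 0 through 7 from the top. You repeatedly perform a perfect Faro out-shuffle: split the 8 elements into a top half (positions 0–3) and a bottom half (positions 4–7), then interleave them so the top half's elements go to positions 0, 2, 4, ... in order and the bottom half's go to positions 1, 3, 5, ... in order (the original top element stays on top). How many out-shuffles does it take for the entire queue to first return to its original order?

3

The out-shuffle permutes the 8 positions with cycle lengths [1, 1, 3, 3].
Every element is home exactly when every cycle has completed a whole number of laps, i.e. after lcm(1, 3) = 3 out-shuffles.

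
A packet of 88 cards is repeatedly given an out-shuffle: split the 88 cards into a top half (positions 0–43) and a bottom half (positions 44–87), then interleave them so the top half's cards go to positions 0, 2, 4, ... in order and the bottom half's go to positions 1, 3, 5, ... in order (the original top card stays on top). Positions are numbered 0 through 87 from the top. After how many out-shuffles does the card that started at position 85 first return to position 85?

Follow position 85 under repeated out-shuffles:
85 → 83 → 79 → 71 → 55 → 23 → 46 → 5 → ... → 85 (length 28)
It first returns after 28 out-shuffles.

28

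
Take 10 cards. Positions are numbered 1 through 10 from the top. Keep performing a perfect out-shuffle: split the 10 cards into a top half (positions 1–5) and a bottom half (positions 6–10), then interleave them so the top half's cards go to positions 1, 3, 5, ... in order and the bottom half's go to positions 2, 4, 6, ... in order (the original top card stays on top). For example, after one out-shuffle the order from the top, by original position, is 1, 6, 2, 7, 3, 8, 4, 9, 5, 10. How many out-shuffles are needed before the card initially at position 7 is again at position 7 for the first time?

2

Follow position 7 under repeated out-shuffles:
7 → 4 → 7
It first returns after 2 out-shuffles.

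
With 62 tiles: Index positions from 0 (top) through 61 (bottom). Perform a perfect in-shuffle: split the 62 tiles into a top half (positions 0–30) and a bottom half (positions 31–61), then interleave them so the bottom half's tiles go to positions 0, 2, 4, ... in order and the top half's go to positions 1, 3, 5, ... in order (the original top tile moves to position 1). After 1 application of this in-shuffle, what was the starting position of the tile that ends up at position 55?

Work backwards from position 55, undoing one in-shuffle at a time:
55 ← 27
So the tile now at position 55 started at position 27.

27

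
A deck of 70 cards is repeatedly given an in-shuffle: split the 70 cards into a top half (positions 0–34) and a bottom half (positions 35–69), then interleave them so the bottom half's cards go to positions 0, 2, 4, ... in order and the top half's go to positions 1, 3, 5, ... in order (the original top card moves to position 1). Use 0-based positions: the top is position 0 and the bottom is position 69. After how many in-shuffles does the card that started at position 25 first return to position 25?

35

Follow position 25 under repeated in-shuffles:
25 → 51 → 32 → 65 → 60 → 50 → 30 → 61 → ... → 25 (length 35)
It first returns after 35 in-shuffles.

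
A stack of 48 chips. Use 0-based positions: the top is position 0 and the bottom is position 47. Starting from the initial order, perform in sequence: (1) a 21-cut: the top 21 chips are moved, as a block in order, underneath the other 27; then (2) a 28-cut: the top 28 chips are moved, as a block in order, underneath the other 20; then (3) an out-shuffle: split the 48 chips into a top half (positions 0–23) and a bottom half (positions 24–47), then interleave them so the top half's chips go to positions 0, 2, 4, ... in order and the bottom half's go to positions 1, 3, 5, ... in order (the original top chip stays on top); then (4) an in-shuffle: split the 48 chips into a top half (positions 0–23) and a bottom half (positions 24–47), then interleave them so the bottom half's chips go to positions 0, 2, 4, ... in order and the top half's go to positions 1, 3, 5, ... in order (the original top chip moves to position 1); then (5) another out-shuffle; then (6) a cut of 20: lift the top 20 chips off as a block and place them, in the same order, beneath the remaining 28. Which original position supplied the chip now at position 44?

Undo the operations in reverse order, starting from position 44:
  undo op 6 (cut 20): 44 ← 16
  undo op 5 (out-shuffle, from top half): 16 ← 8
  undo op 4 (in-shuffle, from bottom half): 8 ← 28
  undo op 3 (out-shuffle, from top half): 28 ← 14
  undo op 2 (cut 28): 14 ← 42
  undo op 1 (cut 21): 42 ← 15
So the chip at position 44 came from original position 15.

15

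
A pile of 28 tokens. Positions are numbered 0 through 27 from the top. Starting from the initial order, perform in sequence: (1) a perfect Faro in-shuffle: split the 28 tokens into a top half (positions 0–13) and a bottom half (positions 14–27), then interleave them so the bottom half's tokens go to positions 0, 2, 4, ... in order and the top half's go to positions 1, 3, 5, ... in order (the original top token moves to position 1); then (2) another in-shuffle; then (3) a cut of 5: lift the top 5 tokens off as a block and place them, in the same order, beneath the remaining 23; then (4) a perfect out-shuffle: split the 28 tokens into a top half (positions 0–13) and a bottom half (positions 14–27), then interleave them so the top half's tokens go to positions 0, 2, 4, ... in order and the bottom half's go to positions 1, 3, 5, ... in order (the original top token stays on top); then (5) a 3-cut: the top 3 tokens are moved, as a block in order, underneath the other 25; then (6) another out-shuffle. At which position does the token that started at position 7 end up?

13

Track the token from position 7 forward through each operation:
  after op 1 (in-shuffle): 7 → 15
  after op 2 (in-shuffle): 15 → 2
  after op 3 (cut 5): 2 → 25
  after op 4 (out-shuffle): 25 → 23
  after op 5 (cut 3): 23 → 20
  after op 6 (out-shuffle): 20 → 13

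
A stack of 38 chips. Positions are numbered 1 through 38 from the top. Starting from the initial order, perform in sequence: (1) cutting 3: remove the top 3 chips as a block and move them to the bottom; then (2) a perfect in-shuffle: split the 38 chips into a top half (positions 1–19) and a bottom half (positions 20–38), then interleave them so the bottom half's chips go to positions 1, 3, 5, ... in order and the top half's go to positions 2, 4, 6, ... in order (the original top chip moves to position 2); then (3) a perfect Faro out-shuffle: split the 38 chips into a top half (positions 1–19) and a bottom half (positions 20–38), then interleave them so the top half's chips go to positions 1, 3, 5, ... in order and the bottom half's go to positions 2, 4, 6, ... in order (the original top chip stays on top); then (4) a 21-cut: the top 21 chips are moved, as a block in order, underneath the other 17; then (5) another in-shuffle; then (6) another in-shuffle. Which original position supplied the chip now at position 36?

20

Undo the operations in reverse order, starting from position 36:
  undo op 6 (in-shuffle, from top half): 36 ← 18
  undo op 5 (in-shuffle, from top half): 18 ← 9
  undo op 4 (cut 21): 9 ← 30
  undo op 3 (out-shuffle, from bottom half): 30 ← 34
  undo op 2 (in-shuffle, from top half): 34 ← 17
  undo op 1 (cut 3): 17 ← 20
So the chip at position 36 came from original position 20.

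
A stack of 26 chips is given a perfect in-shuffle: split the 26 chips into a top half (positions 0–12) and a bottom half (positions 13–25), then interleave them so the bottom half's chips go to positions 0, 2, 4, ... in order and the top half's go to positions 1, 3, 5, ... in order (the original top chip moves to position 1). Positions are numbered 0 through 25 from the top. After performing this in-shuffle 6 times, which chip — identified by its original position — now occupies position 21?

Work backwards from position 21, undoing one in-shuffle at a time:
21 ← 10 ← 18 ← 22 ← 24 ← 25 ← 12
So the chip now at position 21 started at position 12.

12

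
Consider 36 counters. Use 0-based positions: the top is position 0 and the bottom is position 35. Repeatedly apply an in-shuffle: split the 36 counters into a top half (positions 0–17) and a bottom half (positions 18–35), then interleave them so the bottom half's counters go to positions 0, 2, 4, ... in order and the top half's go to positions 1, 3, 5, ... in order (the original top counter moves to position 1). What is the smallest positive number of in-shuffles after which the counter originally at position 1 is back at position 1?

36

Follow position 1 under repeated in-shuffles:
1 → 3 → 7 → 15 → 31 → 26 → 16 → 33 → ... → 1 (length 36)
It first returns after 36 in-shuffles.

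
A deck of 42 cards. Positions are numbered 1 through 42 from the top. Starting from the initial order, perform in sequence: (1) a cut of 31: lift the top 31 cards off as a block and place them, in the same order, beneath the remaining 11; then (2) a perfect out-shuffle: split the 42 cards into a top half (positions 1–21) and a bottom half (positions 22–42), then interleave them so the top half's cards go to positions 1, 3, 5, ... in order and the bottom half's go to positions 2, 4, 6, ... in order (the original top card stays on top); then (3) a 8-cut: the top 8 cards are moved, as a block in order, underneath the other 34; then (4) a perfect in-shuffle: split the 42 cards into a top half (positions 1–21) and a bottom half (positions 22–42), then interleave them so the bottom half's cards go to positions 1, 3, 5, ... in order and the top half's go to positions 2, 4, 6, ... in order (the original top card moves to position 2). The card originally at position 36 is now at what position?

2

Track the card from position 36 forward through each operation:
  after op 1 (cut 31): 36 → 5
  after op 2 (out-shuffle): 5 → 9
  after op 3 (cut 8): 9 → 1
  after op 4 (in-shuffle): 1 → 2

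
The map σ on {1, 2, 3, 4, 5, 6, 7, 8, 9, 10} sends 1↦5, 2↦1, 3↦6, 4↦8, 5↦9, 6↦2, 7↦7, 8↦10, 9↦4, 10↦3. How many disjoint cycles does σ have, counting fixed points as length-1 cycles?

2

Cycle decomposition: (1 5 9 4 8 10 3 6 2) (7).
2 cycles.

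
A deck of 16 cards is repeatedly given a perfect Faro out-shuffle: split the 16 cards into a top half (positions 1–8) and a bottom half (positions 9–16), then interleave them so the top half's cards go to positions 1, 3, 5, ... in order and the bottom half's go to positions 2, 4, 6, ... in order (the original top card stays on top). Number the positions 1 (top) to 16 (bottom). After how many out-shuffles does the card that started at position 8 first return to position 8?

4

Follow position 8 under repeated out-shuffles:
8 → 15 → 14 → 12 → 8
It first returns after 4 out-shuffles.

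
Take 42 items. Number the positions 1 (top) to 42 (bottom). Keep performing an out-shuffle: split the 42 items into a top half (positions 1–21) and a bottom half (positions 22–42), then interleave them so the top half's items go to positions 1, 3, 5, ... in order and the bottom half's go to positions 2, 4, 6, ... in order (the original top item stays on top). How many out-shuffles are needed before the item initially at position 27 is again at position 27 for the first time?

Follow position 27 under repeated out-shuffles:
27 → 12 → 23 → 4 → 7 → 13 → 25 → 8 → 15 → 29 → 16 → 31 → 20 → 39 → 36 → 30 → 18 → 35 → 28 → 14 → 27
It first returns after 20 out-shuffles.

20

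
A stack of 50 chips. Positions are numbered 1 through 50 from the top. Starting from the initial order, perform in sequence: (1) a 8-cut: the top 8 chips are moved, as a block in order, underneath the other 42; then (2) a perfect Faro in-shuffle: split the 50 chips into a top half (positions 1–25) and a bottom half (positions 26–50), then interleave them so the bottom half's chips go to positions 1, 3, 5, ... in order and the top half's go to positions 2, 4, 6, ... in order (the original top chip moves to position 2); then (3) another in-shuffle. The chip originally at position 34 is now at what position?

2

Track the chip from position 34 forward through each operation:
  after op 1 (cut 8): 34 → 26
  after op 2 (in-shuffle): 26 → 1
  after op 3 (in-shuffle): 1 → 2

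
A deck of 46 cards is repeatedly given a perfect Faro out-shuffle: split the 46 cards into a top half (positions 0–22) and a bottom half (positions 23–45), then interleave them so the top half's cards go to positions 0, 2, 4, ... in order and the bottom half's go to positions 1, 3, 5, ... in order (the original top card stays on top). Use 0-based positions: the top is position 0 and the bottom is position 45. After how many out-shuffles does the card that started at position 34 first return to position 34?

Follow position 34 under repeated out-shuffles:
34 → 23 → 1 → 2 → 4 → 8 → 16 → 32 → 19 → 38 → 31 → 17 → 34
It first returns after 12 out-shuffles.

12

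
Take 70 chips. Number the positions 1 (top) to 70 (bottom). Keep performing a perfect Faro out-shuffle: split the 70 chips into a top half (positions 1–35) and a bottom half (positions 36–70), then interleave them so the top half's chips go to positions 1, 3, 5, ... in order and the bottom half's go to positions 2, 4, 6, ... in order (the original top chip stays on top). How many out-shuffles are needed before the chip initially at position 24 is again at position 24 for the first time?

Follow position 24 under repeated out-shuffles:
24 → 47 → 24
It first returns after 2 out-shuffles.

2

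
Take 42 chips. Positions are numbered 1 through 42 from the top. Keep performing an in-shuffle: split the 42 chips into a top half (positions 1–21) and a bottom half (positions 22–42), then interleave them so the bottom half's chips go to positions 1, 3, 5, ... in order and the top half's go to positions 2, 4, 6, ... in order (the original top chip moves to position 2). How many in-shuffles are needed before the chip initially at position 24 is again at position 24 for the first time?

14

Follow position 24 under repeated in-shuffles:
24 → 5 → 10 → 20 → 40 → 37 → 31 → 19 → 38 → 33 → 23 → 3 → 6 → 12 → 24
It first returns after 14 in-shuffles.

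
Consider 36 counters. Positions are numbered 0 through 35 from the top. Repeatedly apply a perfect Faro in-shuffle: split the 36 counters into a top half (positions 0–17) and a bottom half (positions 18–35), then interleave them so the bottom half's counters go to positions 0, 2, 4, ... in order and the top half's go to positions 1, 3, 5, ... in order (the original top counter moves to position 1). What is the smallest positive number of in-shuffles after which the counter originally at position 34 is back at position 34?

Follow position 34 under repeated in-shuffles:
34 → 32 → 28 → 20 → 4 → 9 → 19 → 2 → ... → 34 (length 36)
It first returns after 36 in-shuffles.

36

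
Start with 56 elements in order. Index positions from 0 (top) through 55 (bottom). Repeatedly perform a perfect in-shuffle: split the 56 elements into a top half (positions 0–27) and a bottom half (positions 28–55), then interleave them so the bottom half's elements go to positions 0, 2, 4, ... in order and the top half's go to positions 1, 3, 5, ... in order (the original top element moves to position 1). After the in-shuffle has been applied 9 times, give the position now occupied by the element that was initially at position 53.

2

Track the element's position through each in-shuffle:
53 → 50 → 44 → 32 → 8 → 17 → 35 → 14 → 29 → 2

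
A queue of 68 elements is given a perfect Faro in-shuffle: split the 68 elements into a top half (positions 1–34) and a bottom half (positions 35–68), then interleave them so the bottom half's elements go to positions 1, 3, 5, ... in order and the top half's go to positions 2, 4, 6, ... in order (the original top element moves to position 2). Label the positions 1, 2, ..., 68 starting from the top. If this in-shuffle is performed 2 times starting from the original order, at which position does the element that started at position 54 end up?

Track the element's position through each in-shuffle:
54 → 39 → 9

9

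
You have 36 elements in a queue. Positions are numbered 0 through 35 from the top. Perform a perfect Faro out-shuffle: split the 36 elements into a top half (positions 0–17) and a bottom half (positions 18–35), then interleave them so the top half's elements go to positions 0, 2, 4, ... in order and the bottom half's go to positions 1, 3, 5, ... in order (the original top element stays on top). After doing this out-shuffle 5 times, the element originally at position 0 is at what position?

0

Position 0 is a fixed point of every out-shuffle, so the element never moves.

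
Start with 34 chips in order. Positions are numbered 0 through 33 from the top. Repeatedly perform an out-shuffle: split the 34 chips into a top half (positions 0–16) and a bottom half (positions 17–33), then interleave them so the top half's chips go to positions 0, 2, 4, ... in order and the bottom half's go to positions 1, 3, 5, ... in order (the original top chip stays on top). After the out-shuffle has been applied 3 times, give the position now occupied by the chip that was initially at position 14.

Track the chip's position through each out-shuffle:
14 → 28 → 23 → 13

13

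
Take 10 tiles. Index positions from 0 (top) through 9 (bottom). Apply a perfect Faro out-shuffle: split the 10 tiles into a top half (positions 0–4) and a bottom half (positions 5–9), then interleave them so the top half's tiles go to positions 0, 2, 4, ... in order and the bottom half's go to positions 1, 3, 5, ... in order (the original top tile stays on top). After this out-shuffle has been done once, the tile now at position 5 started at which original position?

7

Work backwards from position 5, undoing one out-shuffle at a time:
5 ← 7
So the tile now at position 5 started at position 7.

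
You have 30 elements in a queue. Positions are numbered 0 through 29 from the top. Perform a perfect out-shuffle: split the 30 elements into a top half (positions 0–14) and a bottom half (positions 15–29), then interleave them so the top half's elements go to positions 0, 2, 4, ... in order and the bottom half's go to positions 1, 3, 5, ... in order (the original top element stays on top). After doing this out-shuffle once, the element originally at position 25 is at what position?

Track the element's position through each out-shuffle:
25 → 21

21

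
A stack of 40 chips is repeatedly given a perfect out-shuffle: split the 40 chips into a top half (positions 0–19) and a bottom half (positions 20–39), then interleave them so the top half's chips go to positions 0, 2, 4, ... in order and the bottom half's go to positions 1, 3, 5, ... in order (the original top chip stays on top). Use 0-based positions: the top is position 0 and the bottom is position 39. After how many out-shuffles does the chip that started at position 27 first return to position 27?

Follow position 27 under repeated out-shuffles:
27 → 15 → 30 → 21 → 3 → 6 → 12 → 24 → 9 → 18 → 36 → 33 → 27
It first returns after 12 out-shuffles.

12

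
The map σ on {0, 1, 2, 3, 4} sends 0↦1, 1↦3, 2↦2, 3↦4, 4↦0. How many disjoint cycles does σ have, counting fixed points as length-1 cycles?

Cycle decomposition: (0 1 3 4) (2).
2 cycles.

2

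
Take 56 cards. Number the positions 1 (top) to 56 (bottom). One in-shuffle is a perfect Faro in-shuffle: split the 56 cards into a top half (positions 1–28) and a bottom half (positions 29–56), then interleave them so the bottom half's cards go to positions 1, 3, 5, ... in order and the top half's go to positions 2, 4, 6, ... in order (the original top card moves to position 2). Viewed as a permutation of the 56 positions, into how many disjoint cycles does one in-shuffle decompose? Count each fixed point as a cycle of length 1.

Trace each unvisited position around until it returns:
(1 2 4 8 16 32 ... len 18) (3 6 12 24 48 39 ... len 18) (5 10 20 40 23 46 ... len 18) (19 38)
4 cycles in total.

4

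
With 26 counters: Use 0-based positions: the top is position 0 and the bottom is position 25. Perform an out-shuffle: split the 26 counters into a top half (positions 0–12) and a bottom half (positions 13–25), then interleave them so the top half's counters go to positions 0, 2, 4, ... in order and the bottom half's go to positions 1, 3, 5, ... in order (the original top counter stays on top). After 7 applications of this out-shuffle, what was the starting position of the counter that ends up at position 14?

Work backwards from position 14, undoing one out-shuffle at a time:
14 ← 7 ← 16 ← 8 ← 4 ← 2 ← 1 ← 13
So the counter now at position 14 started at position 13.

13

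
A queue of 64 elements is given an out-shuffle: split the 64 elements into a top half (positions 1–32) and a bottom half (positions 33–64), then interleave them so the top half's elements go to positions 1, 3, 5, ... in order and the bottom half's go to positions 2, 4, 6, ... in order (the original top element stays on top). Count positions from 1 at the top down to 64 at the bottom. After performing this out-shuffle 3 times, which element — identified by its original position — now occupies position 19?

19

Work backwards from position 19, undoing one out-shuffle at a time:
19 ← 10 ← 37 ← 19
So the element now at position 19 started at position 19.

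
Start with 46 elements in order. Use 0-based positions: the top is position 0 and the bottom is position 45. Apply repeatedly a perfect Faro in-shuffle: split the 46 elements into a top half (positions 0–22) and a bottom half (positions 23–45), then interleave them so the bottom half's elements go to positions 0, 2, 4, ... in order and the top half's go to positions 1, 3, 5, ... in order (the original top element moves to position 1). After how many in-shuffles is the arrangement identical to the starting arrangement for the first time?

23

The in-shuffle permutes the 46 positions with cycle lengths [23, 23].
Every element is home exactly when every cycle has completed a whole number of laps, i.e. after lcm(23) = 23 in-shuffles.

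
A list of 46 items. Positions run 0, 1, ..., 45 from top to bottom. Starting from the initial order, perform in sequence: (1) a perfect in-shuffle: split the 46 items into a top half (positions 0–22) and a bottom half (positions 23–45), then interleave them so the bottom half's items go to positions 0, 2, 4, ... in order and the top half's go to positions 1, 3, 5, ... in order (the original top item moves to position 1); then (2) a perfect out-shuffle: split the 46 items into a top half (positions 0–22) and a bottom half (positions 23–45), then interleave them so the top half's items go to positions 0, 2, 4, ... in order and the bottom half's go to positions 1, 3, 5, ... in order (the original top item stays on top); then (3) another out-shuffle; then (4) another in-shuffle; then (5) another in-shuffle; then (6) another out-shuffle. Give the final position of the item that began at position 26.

10

Track the item from position 26 forward through each operation:
  after op 1 (in-shuffle): 26 → 6
  after op 2 (out-shuffle): 6 → 12
  after op 3 (out-shuffle): 12 → 24
  after op 4 (in-shuffle): 24 → 2
  after op 5 (in-shuffle): 2 → 5
  after op 6 (out-shuffle): 5 → 10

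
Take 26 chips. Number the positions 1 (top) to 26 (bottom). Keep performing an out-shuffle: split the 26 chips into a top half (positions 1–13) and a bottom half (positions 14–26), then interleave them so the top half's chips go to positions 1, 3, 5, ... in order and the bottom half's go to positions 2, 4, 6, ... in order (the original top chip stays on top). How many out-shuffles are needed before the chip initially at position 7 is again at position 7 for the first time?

Follow position 7 under repeated out-shuffles:
7 → 13 → 25 → 24 → 22 → 18 → 10 → 19 → 12 → 23 → 20 → 14 → 2 → 3 → 5 → 9 → 17 → 8 → 15 → 4 → 7
It first returns after 20 out-shuffles.

20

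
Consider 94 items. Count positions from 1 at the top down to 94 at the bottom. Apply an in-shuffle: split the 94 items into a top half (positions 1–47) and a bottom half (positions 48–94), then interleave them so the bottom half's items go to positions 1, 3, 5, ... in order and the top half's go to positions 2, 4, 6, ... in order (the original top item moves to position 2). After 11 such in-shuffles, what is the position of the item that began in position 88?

9

Track the item's position through each in-shuffle:
88 → 81 → 67 → 39 → 78 → 61 → 27 → 54 → 13 → 26 → 52 → 9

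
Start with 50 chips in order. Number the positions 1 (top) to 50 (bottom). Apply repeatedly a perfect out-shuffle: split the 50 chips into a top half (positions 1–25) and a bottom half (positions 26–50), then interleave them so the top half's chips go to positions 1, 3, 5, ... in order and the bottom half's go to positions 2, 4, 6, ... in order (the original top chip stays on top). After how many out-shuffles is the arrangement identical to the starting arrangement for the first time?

21

The out-shuffle permutes the 50 positions with cycle lengths [1, 1, 3, 3, 21, 21].
Every chip is home exactly when every cycle has completed a whole number of laps, i.e. after lcm(1, 3, 21) = 21 out-shuffles.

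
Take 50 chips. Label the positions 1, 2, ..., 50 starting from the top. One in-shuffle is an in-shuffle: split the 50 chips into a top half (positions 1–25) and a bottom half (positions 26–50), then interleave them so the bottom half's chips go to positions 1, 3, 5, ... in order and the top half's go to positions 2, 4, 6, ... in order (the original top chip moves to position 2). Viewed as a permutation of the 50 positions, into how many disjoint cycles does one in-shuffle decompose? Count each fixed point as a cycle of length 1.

7

Trace each unvisited position around until it returns:
(1 2 4 8 16 32 13 26) (3 6 12 24 48 45 39 27) (5 10 20 40 29 7 14 28) (9 18 36 21 42 33 15 30) (11 22 44 37 23 46 41 31) (17 34) (19 38 25 50 49 47 43 35)
7 cycles in total.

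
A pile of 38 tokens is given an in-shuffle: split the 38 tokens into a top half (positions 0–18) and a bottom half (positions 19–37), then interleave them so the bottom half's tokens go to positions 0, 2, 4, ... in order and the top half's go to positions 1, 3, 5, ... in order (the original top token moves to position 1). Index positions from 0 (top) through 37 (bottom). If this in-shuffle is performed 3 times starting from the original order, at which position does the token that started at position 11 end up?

Track the token's position through each in-shuffle:
11 → 23 → 8 → 17

17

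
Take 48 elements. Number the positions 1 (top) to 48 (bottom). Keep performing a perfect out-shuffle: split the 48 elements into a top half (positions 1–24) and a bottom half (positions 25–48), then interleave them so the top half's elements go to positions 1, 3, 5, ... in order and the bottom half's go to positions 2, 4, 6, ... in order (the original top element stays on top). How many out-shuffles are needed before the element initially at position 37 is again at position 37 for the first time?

Follow position 37 under repeated out-shuffles:
37 → 26 → 4 → 7 → 13 → 25 → 2 → 3 → ... → 37 (length 23)
It first returns after 23 out-shuffles.

23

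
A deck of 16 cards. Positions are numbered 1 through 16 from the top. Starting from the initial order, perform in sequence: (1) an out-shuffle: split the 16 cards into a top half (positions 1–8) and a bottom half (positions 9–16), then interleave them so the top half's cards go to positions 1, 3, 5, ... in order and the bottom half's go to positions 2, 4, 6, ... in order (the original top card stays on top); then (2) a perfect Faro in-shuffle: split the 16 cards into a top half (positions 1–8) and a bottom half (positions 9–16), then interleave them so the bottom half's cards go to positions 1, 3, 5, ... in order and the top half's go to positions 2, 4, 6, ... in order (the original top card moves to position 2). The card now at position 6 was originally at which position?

2

Undo the operations in reverse order, starting from position 6:
  undo op 2 (in-shuffle, from top half): 6 ← 3
  undo op 1 (out-shuffle, from top half): 3 ← 2
So the card at position 6 came from original position 2.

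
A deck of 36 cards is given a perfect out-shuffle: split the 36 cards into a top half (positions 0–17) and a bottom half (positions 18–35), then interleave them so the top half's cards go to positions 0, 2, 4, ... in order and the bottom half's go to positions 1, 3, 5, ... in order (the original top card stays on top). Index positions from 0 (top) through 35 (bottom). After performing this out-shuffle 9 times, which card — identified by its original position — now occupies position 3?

Work backwards from position 3, undoing one out-shuffle at a time:
3 ← 19 ← 27 ← 31 ← 33 ← 34 ← 17 ← 26 ← 13 ← 24
So the card now at position 3 started at position 24.

24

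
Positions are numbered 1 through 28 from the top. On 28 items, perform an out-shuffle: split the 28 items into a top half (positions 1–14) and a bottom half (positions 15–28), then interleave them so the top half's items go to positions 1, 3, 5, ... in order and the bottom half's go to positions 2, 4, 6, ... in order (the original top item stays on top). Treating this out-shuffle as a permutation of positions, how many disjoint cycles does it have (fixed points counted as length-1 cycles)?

Trace each unvisited position around until it returns:
(1) (2 3 5 9 17 6 ... len 18) (4 7 13 25 22 16) (10 19) (28)
5 cycles in total.

5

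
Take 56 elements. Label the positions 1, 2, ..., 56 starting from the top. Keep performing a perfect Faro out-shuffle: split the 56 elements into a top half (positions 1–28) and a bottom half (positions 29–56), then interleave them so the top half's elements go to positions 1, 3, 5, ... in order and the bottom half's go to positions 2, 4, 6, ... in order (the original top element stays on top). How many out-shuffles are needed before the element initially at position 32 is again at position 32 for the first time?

20

Follow position 32 under repeated out-shuffles:
32 → 8 → 15 → 29 → 2 → 3 → 5 → 9 → 17 → 33 → 10 → 19 → 37 → 18 → 35 → 14 → 27 → 53 → 50 → 44 → 32
It first returns after 20 out-shuffles.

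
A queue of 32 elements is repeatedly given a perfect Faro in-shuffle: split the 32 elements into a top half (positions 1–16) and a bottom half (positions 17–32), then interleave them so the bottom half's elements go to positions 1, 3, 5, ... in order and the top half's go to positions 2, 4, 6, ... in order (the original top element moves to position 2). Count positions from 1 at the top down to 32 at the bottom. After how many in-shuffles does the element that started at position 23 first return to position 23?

Follow position 23 under repeated in-shuffles:
23 → 13 → 26 → 19 → 5 → 10 → 20 → 7 → 14 → 28 → 23
It first returns after 10 in-shuffles.

10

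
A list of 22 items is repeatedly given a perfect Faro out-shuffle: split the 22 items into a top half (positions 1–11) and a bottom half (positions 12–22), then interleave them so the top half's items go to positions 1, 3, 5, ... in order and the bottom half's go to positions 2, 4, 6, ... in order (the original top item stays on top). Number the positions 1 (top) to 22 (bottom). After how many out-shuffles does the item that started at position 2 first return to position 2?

6

Follow position 2 under repeated out-shuffles:
2 → 3 → 5 → 9 → 17 → 12 → 2
It first returns after 6 out-shuffles.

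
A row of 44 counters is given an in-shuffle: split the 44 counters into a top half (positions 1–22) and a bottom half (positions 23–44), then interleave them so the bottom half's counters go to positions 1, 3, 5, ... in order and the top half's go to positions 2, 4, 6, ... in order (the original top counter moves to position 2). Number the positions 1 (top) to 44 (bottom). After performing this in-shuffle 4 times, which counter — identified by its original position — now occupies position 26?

Work backwards from position 26, undoing one in-shuffle at a time:
26 ← 13 ← 29 ← 37 ← 41
So the counter now at position 26 started at position 41.

41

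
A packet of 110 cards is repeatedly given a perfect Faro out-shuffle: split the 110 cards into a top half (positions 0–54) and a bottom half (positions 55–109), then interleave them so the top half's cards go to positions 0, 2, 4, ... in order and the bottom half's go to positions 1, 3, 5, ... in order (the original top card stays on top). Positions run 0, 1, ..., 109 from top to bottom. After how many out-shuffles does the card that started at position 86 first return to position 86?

36

Follow position 86 under repeated out-shuffles:
86 → 63 → 17 → 34 → 68 → 27 → 54 → 108 → ... → 86 (length 36)
It first returns after 36 out-shuffles.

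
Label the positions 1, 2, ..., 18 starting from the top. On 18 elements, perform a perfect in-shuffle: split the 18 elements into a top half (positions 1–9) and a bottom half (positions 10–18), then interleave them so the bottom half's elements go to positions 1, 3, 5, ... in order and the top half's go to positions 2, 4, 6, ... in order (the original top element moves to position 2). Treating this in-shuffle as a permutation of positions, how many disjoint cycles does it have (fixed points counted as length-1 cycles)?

1

Trace each unvisited position around until it returns:
(1 2 4 8 16 13 ... len 18)
1 cycle in total.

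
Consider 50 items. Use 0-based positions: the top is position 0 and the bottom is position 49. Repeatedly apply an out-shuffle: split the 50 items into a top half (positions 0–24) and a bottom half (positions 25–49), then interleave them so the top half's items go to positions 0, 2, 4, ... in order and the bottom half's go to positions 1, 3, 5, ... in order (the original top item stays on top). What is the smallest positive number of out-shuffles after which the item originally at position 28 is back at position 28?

3

Follow position 28 under repeated out-shuffles:
28 → 7 → 14 → 28
It first returns after 3 out-shuffles.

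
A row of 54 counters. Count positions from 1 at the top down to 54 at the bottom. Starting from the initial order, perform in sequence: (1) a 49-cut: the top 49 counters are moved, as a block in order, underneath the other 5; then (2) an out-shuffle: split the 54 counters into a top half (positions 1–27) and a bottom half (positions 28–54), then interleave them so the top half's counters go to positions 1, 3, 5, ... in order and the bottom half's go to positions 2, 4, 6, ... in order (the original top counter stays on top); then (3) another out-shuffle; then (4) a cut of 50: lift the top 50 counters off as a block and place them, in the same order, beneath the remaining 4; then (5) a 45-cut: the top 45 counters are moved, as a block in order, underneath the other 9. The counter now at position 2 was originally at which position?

Undo the operations in reverse order, starting from position 2:
  undo op 5 (cut 45): 2 ← 47
  undo op 4 (cut 50): 47 ← 43
  undo op 3 (out-shuffle, from top half): 43 ← 22
  undo op 2 (out-shuffle, from bottom half): 22 ← 38
  undo op 1 (cut 49): 38 ← 33
So the counter at position 2 came from original position 33.

33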